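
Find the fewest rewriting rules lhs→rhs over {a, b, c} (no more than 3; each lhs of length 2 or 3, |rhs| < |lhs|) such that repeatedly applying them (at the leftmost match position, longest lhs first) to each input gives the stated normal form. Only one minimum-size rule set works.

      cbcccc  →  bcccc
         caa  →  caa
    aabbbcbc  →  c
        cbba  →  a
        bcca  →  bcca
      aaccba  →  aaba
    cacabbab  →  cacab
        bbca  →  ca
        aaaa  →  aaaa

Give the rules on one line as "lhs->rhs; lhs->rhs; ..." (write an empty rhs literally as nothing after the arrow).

abb->; bb->; cb->b

  | cbcccc => bcccc
  | caa
  | aabbbcbc => abcbc => abbc => c
  | cbba => bba => a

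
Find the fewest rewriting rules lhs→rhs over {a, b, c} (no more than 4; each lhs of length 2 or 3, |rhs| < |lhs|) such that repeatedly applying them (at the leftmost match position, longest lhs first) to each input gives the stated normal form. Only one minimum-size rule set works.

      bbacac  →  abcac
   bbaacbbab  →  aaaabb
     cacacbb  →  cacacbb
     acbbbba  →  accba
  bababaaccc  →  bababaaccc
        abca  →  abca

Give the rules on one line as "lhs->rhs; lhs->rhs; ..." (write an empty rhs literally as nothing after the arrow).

bac->aa; bba->ab; bbb->c

  | bbacac => abcac
  | bbaacbbab => abacbbab => aaabbab => aaaabb
  | cacacbb
  | acbbbba => accba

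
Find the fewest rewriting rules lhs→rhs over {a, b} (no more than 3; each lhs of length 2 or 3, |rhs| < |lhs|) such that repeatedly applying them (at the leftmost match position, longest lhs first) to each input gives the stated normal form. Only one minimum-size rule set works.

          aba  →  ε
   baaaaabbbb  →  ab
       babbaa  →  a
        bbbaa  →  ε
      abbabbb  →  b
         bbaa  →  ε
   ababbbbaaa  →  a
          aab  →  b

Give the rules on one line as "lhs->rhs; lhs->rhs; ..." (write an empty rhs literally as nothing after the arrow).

  | aba => aa => ε
  | baaaaabbbb => aaaaabbbb => aaabbbb => abbbb => abbb => abb => ab
  | babbaa => abbaa => abaa => aaa => a
  | bbbaa => bbaa => baa => aa => ε

aa->; ba->a; bb->b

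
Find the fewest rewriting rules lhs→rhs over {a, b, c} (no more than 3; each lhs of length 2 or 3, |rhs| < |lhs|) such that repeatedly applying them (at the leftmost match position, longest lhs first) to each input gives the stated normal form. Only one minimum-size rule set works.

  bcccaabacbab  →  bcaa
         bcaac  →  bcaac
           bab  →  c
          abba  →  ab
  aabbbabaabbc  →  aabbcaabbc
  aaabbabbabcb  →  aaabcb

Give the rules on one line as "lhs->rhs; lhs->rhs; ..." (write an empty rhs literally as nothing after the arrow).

ba->; bab->c; cc->

  | bcccaabacbab => bcaabacbab => bcaacbab => bcaacc => bcaa
  | bcaac
  | bab => c
  | abba => ab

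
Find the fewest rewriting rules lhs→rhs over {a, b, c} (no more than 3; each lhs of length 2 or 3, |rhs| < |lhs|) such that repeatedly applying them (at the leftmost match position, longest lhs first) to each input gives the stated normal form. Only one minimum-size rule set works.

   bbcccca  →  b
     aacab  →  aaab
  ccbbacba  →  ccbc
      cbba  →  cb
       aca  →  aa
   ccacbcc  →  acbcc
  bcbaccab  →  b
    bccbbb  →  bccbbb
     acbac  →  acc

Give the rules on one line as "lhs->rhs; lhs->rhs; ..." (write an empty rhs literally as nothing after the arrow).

ba->; ca->a

  | bbcccca => bbccca => bbcca => bbca => bba => b
  | aacab => aaab
  | ccbbacba => ccbcba => ccbc
  | cbba => cb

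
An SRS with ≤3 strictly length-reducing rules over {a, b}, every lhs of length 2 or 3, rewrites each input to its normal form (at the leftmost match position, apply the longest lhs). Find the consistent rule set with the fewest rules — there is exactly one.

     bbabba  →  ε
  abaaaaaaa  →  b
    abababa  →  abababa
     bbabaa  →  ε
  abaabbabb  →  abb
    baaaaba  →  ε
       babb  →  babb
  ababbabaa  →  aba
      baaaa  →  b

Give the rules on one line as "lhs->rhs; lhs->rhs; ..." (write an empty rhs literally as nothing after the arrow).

  | bbabba => bba => ε
  | abaaaaaaa => aaaaaa => baaaa => aa => b
  | abababa
  | bbabaa => baa => ε

aa->b; baa->; bba->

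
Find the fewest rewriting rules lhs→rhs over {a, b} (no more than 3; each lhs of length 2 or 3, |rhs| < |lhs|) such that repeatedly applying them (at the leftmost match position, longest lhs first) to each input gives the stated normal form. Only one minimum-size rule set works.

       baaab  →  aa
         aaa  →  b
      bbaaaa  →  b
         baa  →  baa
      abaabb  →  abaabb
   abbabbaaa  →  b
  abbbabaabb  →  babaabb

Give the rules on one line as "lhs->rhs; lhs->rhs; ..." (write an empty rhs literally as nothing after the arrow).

  | baaab => bbb => aa
  | aaa => b
  | bbaaaa => bbba => aaa => b
  | baa

aaa->b; bbb->aa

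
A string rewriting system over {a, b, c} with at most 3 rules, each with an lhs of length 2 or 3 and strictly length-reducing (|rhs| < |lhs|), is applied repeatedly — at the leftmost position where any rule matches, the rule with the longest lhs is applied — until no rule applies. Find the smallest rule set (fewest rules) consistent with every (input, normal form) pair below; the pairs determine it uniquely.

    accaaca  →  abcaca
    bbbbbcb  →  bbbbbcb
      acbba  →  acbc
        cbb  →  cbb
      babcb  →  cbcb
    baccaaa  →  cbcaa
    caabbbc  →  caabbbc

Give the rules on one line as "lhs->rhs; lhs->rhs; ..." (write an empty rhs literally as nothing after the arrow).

ba->c; cca->bc

  | accaaca => abcaca
  | bbbbbcb
  | acbba => acbc
  | cbb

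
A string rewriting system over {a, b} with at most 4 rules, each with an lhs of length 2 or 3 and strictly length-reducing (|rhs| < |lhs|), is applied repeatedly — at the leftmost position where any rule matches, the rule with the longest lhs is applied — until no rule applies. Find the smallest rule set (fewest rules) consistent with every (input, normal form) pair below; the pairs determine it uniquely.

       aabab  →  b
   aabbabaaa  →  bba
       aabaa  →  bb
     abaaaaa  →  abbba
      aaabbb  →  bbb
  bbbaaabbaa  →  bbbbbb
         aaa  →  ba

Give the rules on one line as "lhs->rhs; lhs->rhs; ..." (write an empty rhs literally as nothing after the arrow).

aa->b; aab->aa; bab->b

  | aabab => aaab => bab => b
  | aabbabaaa => aababaaa => aaabaaa => babaaa => baaa => bba
  | aabaa => aaaa => baa => bb
  | abaaaaa => abbaaa => abbba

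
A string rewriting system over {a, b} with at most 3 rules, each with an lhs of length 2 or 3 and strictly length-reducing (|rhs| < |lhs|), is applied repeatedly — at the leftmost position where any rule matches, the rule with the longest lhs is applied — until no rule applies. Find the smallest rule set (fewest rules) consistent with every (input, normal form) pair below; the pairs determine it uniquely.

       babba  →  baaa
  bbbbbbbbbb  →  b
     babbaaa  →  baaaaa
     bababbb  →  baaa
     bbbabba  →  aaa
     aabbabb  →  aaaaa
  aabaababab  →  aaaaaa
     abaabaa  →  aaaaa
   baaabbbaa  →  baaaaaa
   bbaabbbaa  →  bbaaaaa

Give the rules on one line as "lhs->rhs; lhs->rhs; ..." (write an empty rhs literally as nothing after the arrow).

  | babba => baaa
  | bbbbbbbbbb => bbbbbbb => bbbb => b
  | babbaaa => baaaaa
  | bababbb => baabbb => baaab => baaa

ab->a; abb->aa; bbb->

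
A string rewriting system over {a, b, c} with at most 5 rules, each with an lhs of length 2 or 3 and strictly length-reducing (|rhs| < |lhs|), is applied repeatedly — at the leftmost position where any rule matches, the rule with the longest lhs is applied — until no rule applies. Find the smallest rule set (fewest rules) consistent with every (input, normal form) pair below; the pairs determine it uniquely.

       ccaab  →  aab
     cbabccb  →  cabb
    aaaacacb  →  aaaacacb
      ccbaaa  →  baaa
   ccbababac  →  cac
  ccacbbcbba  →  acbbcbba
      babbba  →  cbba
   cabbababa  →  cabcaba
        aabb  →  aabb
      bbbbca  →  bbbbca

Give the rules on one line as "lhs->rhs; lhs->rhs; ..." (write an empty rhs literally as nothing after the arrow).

bab->c; bac->c; cba->ca; cc->

  | ccaab => aab
  | cbabccb => cabccb => cabb
  | aaaacacb
  | ccbaaa => baaa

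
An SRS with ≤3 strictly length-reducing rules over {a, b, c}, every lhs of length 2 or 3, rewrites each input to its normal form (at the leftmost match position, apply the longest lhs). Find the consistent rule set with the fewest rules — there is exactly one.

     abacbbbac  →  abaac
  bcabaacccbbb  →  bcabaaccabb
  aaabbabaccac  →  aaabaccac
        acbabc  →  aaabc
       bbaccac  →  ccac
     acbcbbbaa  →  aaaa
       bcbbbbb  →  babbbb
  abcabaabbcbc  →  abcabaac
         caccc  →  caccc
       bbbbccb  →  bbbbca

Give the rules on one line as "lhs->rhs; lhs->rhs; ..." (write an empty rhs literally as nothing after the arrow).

bba->; cb->a

  | abacbbbac => abaabbac => abaac
  | bcabaacccbbb => bcabaaccabb
  | aaabbabaccac => aaabaccac
  | acbabc => aaabc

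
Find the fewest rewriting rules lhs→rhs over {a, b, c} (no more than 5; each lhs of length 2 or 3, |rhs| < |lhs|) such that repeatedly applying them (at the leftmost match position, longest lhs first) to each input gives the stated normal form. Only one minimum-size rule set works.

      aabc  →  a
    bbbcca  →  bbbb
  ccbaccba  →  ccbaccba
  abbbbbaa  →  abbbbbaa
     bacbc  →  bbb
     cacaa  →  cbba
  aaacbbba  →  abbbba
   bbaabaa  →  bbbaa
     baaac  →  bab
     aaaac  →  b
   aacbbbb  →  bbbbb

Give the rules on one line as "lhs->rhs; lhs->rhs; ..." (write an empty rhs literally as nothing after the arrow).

aab->b; aac->b; aca->bb; bc->a

  | aabc => bc => a
  | bbbcca => bbaca => bbbb
  | ccbaccba
  | abbbbbaa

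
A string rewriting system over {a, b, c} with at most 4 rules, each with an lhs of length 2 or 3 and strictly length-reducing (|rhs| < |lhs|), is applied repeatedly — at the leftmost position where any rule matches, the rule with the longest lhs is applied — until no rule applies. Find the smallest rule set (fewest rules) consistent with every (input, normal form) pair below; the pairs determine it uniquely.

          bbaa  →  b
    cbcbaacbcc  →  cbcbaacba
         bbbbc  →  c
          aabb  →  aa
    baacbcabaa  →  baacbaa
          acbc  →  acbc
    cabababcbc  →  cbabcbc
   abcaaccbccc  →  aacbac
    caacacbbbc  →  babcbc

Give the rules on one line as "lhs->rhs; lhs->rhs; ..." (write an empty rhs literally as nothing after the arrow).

  | bbaa => ca => b
  | cbcbaacbcc => cbcbaacba
  | bbbbc => bbc => c
  | aabb => aa

bb->; bba->c; ca->b; cc->a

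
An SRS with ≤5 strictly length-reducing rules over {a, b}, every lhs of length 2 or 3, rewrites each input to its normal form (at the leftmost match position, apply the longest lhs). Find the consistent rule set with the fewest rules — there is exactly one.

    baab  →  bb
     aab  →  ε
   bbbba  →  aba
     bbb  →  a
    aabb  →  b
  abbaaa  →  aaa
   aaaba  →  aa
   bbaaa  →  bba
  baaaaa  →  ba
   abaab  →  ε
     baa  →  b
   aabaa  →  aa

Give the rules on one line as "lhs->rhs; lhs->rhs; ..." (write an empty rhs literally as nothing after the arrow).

  | baab => bb
  | aab => ε
  | bbbba => aba
  | bbb => a

aab->; abb->; baa->b; bbb->a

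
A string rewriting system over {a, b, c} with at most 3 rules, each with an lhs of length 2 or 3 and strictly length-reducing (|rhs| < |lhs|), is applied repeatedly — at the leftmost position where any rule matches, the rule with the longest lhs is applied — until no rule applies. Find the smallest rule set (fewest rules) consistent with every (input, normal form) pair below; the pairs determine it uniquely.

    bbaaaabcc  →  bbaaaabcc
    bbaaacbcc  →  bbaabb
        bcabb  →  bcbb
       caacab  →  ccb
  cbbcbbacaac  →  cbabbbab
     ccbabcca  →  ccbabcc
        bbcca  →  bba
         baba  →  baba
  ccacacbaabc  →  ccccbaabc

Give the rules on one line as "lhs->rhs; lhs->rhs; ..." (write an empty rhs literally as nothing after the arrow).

  | bbaaaabcc
  | bbaaacbcc => bbaabbcc => bbaabac => bbaabb
  | bcabb => bcbb
  | caacab => cacab => ccab => ccb

ac->b; bbc->ba; ca->c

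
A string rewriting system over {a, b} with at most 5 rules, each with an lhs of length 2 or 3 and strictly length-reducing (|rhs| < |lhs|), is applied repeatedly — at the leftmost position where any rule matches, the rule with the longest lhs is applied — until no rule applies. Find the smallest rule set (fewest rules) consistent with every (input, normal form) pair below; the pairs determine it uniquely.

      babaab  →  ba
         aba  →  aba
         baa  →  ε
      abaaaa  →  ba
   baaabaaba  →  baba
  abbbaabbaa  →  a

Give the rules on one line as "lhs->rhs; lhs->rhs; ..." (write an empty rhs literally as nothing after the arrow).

  | babaab => babb => ba
  | aba
  | baa => bb => ε
  | abaaaa => abbaa => aaba => ba

aa->b; aab->b; bb->; bba->ab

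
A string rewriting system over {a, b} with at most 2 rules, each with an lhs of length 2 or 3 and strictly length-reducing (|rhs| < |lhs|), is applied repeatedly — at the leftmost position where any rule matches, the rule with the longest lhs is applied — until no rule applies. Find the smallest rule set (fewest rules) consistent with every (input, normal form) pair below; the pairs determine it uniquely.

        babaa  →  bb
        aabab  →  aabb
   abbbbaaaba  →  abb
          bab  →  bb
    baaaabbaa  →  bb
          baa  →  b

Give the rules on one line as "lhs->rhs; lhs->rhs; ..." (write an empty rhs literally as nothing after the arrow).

ba->b; bbb->bb

  | babaa => bbaa => bba => bb
  | aabab => aabb
  | abbbbaaaba => abbbaaaba => abbaaaba => abbaaba => abbaba => abbba => abba => abb
  | bab => bb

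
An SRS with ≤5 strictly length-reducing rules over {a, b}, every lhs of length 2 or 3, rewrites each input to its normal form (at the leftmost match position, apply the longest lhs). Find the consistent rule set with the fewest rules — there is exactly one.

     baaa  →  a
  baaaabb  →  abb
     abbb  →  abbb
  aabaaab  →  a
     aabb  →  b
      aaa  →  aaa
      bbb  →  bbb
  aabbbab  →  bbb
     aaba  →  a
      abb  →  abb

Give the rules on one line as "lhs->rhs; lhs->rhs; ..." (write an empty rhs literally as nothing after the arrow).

aab->; ba->a; baa->ba; bba->bb

  | baaa => baa => ba => a
  | baaaabb => baaabb => baabb => babb => abb
  | abbb
  | aabaaab => aaab => a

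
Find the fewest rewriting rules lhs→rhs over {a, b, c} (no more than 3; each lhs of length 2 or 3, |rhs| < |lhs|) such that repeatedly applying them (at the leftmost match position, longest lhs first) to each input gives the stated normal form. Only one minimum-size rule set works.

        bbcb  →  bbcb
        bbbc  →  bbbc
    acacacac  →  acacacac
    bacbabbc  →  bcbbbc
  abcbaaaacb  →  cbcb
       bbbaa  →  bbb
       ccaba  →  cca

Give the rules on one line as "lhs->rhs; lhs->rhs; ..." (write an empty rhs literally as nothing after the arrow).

ab->; ba->b

  | bbcb
  | bbbc
  | acacacac
  | bacbabbc => bcbabbc => bcbbbc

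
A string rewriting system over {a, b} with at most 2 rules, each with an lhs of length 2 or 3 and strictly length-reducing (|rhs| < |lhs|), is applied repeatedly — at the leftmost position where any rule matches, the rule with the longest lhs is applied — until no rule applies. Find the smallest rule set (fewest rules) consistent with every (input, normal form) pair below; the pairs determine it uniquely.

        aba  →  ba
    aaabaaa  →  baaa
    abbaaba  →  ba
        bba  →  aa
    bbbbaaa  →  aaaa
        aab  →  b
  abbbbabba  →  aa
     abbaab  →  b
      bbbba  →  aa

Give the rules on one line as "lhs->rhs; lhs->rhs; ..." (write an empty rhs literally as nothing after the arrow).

ab->b; bb->a

  | aba => ba
  | aaabaaa => aabaaa => abaaa => baaa
  | abbaaba => bbaaba => aaaba => aaba => aba => ba
  | bba => aa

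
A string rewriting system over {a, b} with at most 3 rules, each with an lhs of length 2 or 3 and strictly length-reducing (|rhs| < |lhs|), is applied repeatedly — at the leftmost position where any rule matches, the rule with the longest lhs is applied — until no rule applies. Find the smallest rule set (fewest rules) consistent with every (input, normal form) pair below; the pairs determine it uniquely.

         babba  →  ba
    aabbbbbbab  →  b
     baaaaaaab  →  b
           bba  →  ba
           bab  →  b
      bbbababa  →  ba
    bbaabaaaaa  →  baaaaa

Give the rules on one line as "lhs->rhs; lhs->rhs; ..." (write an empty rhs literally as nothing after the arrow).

  | babba => bbba => bba => ba
  | aabbbbbbab => abbbbbbab => bbbbbbab => bbbbbab => bbbbab => bbbab => bbab => bab => bb => b
  | baaaaaaab => baaaaaab => baaaaab => baaaab => baaab => baab => bab => bb => b
  | bba => ba

ab->b; bb->b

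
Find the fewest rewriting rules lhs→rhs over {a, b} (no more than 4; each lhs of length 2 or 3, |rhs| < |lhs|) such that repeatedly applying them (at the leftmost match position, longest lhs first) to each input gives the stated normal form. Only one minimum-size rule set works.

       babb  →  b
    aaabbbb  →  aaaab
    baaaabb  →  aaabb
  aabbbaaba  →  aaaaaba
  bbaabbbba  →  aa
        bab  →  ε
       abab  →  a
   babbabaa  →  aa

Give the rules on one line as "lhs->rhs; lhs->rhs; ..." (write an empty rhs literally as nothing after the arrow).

  | babb => b
  | aaabbbb => aaaab
  | baaaabb => aaabb
  | aabbbaaba => aaaaaba

baa->a; bab->; bbb->a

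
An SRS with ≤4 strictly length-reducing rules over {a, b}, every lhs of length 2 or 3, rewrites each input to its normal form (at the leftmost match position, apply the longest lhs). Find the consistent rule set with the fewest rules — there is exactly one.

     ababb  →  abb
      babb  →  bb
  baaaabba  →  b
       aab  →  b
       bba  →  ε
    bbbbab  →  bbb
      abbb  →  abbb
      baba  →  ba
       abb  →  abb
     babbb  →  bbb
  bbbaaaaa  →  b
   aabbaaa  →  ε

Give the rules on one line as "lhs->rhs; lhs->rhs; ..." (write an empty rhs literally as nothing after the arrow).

aa->; bab->b; bba->

  | ababb => abb
  | babb => bb
  | baaaabba => baabba => bbba => b
  | aab => b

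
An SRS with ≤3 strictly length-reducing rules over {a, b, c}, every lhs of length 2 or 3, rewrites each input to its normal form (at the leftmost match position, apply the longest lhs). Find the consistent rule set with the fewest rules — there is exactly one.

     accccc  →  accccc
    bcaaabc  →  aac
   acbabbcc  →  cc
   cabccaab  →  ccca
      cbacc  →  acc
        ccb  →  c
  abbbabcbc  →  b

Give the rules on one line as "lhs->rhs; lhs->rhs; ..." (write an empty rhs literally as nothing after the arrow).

ab->; bc->; cb->

  | accccc
  | bcaaabc => aaabc => aac
  | acbabbcc => aabbcc => abcc => cc
  | cabccaab => cccaab => ccca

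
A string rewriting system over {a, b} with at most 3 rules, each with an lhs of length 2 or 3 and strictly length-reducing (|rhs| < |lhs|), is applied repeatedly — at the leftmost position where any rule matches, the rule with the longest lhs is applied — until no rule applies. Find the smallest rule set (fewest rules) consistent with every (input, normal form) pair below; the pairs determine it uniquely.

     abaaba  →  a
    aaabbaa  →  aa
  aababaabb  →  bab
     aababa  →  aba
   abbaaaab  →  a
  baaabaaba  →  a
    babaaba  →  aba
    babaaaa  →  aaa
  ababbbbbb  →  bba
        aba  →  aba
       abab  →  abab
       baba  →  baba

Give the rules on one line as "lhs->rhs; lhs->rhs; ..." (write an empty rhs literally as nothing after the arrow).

aab->ba; abb->ba; baa->a

  | abaaba => aaba => baa => a
  | aaabbaa => ababaa => abaa => aa
  | aababaabb => baabaabb => abaabb => aabb => bab
  | aababa => baaba => aba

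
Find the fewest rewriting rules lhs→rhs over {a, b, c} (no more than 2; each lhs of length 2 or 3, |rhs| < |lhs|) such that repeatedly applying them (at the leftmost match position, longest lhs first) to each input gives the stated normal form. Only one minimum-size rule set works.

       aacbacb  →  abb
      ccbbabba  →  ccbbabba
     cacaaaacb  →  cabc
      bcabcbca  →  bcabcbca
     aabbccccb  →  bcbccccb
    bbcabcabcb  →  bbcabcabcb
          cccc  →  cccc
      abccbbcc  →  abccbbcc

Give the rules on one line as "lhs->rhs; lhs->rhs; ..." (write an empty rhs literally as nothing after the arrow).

  | aacbacb => abacb => abb
  | ccbbabba
  | cacaaaacb => caaaacb => caaab => cabc
  | bcabcbca

aab->bc; ac->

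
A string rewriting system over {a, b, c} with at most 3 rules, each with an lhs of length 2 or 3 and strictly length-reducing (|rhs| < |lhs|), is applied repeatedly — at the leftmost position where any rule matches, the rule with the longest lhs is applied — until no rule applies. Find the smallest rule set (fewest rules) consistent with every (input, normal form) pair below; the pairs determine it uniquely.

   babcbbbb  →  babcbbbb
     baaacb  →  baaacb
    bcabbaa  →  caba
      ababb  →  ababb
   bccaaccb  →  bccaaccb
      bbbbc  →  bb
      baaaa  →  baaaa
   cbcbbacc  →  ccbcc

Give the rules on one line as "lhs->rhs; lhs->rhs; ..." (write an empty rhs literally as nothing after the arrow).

bba->ab; bbc->; bca->c

  | babcbbbb
  | baaacb
  | bcabbaa => cbbaa => caba
  | ababb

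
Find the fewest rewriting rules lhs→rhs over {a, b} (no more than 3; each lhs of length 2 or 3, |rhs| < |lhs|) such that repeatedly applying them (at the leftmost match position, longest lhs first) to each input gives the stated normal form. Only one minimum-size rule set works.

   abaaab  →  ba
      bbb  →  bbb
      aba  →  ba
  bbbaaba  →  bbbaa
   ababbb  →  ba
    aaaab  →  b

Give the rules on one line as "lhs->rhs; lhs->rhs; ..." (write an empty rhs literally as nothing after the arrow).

  | abaaab => baaab => baab => bab => ba
  | bbb
  | aba => ba
  | bbbaaba => bbbaba => bbbaa

ab->b; bab->ba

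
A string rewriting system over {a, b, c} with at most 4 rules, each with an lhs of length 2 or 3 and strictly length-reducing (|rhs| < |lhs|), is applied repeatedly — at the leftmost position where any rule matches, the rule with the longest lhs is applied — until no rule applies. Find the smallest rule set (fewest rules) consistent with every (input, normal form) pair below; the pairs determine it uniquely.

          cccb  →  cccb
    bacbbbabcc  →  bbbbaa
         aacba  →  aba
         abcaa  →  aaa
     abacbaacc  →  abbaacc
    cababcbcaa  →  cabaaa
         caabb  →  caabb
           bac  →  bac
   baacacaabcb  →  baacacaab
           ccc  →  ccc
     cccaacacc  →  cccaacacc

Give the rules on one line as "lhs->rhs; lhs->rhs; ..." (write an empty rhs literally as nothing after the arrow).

acb->b; bc->; bcc->a

  | cccb
  | bacbbbabcc => bbbbabcc => bbbbaa
  | aacba => aba
  | abcaa => aaa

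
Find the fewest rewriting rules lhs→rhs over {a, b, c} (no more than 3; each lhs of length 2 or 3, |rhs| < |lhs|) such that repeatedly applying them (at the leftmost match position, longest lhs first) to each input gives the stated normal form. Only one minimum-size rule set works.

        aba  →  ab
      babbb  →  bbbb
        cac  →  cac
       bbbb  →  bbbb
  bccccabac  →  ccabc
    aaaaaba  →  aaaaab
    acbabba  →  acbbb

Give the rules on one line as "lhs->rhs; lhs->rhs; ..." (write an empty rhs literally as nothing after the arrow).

  | aba => ab
  | babbb => bbbb
  | cac
  | bbbb

ba->b; bcc->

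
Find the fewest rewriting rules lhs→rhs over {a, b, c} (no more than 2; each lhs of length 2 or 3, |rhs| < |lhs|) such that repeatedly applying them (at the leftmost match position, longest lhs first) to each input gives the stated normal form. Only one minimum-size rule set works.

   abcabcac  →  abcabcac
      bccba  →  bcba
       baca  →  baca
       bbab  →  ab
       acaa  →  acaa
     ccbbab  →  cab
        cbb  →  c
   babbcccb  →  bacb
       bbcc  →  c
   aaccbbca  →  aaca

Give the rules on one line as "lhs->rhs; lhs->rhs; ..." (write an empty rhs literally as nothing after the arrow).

bb->; cc->c

  | abcabcac
  | bccba => bcba
  | baca
  | bbab => ab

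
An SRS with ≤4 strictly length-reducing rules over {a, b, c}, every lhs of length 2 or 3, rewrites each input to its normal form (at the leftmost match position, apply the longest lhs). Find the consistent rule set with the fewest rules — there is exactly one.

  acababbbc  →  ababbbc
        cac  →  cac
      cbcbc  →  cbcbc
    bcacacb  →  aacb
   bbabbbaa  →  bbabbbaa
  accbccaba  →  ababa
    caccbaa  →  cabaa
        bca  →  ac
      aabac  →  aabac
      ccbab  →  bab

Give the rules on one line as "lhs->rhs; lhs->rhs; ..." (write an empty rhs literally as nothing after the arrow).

aca->a; bca->ac; cc->

  | acababbbc => ababbbc
  | cac
  | cbcbc
  | bcacacb => accacb => aacb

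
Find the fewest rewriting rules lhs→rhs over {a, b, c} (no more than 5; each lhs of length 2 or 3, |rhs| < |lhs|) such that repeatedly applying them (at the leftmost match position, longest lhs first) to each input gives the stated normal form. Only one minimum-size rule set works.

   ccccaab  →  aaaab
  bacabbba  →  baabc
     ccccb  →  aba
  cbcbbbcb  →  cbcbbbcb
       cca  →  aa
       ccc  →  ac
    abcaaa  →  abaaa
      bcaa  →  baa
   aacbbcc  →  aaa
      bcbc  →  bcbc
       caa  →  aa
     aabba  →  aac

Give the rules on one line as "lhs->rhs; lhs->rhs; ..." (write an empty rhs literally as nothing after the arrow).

bba->c; ca->a; cc->a; ccb->ba

  | ccccaab => accaab => aaaab
  | bacabbba => baabbba => baabc
  | ccccb => accb => aba
  | cbcbbbcb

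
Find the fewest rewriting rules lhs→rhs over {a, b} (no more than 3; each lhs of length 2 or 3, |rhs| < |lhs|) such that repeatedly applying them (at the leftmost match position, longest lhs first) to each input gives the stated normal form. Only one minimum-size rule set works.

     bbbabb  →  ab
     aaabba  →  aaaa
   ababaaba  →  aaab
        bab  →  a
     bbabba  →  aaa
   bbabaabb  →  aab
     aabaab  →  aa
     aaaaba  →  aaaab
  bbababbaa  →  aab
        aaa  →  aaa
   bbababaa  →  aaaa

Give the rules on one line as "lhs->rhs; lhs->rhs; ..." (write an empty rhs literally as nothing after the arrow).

abb->a; ba->b; bb->a

  | bbbabb => ababb => abbb => ab
  | aaabba => aaaa
  | ababaaba => abbaaba => aaaba => aaab
  | bab => bb => a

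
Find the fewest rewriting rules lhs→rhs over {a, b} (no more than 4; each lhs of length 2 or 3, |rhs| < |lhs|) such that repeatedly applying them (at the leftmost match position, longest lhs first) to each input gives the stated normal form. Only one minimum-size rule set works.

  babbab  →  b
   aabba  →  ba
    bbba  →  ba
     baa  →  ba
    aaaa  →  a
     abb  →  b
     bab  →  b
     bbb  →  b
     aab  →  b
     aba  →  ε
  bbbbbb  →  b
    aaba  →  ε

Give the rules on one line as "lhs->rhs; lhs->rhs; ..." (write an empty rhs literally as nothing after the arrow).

aa->a; ab->b; aba->; bb->b

  | babbab => bbbab => bbab => bab => bb => b
  | aabba => abba => bba => ba
  | bbba => bba => ba
  | baa => ba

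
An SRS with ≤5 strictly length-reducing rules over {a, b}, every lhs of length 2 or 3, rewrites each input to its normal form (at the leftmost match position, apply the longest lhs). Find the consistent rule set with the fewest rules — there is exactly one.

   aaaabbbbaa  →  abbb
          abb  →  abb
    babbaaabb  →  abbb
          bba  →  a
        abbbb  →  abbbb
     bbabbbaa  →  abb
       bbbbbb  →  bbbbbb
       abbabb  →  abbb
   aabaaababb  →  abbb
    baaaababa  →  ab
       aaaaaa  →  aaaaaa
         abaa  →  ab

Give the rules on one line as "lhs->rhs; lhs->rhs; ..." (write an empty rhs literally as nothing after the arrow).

aab->ab; aba->ab; ba->a; baa->

  | aaaabbbbaa => aaabbbbaa => aabbbbaa => abbbbaa => abbb
  | abb
  | babbaaabb => abbaaabb => ababb => abbb
  | bba => ba => a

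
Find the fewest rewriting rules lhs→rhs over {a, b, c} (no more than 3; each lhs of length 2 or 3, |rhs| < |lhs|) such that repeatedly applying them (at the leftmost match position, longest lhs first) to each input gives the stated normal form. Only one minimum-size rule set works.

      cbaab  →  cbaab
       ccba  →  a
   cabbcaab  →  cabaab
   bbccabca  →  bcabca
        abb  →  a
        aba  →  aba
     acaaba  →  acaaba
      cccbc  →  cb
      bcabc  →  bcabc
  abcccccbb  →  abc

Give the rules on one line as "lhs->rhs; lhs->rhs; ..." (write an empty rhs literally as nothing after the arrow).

  | cbaab
  | ccba => bba => a
  | cabbcaab => cabaab
  | bbccabca => bcabca

bb->; bbc->b; ccb->bb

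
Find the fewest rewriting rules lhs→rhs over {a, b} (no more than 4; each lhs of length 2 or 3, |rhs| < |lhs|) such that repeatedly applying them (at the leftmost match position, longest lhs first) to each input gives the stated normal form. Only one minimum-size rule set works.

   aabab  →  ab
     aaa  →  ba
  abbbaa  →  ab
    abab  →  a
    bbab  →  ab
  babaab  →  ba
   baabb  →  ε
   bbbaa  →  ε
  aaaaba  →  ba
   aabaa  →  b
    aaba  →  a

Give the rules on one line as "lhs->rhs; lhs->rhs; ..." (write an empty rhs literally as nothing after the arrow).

aa->b; aba->ab; bb->

  | aabab => bbab => ab
  | aaa => ba
  | abbbaa => abaa => aba => ab
  | abab => abb => a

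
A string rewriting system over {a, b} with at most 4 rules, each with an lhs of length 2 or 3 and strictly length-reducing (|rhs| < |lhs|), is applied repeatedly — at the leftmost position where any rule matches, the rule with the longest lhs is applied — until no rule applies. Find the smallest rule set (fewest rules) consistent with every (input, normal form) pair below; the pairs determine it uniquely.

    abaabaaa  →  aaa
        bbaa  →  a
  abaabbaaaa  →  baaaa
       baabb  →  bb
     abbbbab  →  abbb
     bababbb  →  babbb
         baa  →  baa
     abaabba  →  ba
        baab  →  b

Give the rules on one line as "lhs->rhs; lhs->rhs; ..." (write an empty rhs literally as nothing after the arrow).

  | abaabaaa => aabaaa => aaa
  | bbaa => a
  | abaabbaaaa => aabbaaaa => baaaa
  | baabb => bb

aab->; aba->a; bba->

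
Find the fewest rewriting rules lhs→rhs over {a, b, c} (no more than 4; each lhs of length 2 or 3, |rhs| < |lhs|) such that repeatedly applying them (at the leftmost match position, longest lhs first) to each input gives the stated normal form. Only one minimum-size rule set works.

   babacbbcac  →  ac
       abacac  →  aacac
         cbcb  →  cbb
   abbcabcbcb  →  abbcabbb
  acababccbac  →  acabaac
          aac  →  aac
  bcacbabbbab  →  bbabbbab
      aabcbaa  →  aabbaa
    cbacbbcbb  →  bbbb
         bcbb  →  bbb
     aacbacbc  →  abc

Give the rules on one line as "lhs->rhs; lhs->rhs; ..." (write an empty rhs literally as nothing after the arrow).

  | babacbbcac => baacbbcac => bacbcac => acbcac => ccac => bac => ac
  | abacac => aacac
  | cbcb => cbb
  | abbcabcbcb => abbcabbcb => abbcabbb

acb->c; bac->ac; bcb->bb; cc->b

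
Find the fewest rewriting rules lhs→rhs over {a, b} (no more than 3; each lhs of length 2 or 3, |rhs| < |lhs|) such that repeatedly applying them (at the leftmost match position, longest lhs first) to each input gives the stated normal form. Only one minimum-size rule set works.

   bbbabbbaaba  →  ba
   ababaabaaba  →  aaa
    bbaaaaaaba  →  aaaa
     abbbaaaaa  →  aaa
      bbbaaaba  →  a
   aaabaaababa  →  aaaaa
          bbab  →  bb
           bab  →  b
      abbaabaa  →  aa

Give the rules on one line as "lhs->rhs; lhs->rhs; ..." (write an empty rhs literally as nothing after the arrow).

ab->; baa->a; bbb->bb

  | bbbabbbaaba => bbabbbaaba => bbbbaaba => bbbaaba => bbaaba => baba => ba
  | ababaabaaba => abaabaaba => aabaaba => aaaba => aaa
  | bbaaaaaaba => baaaaaba => aaaaba => aaaa
  | abbbaaaaa => bbaaaaa => baaaa => aaa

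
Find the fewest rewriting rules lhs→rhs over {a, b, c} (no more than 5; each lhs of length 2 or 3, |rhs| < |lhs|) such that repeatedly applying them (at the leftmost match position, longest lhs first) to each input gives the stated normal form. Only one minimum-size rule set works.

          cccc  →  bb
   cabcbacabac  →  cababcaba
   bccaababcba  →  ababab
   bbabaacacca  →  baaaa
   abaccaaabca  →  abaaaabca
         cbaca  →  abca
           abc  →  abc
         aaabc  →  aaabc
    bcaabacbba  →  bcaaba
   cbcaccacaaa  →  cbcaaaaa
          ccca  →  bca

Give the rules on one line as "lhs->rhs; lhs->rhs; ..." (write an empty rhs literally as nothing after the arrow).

  | cccc => bcc => bb
  | cabcbacabac => cababcabac => cababcaba
  | bccaababcba => bbaababcba => ababcba => ababab
  | bbabaacacca => baacacca => baaacca => baaaca => baaaa

ac->a; bba->; cba->ab; cc->b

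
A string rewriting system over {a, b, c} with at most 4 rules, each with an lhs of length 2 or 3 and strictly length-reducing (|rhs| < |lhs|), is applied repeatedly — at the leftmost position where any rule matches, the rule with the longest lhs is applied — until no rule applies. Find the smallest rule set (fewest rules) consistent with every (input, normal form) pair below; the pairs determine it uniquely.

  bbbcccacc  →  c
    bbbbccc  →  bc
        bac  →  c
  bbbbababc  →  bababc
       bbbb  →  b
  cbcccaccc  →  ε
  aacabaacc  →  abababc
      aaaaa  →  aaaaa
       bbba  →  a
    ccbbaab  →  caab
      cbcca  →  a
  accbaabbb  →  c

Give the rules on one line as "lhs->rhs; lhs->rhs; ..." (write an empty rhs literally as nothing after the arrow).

ac->b; bb->c; cb->; cc->

  | bbbcccacc => cbcccacc => cccacc => cacc => cbc => c
  | bbbbccc => cbbccc => bccc => bc
  | bac => bb => c
  | bbbbababc => cbbababc => bababc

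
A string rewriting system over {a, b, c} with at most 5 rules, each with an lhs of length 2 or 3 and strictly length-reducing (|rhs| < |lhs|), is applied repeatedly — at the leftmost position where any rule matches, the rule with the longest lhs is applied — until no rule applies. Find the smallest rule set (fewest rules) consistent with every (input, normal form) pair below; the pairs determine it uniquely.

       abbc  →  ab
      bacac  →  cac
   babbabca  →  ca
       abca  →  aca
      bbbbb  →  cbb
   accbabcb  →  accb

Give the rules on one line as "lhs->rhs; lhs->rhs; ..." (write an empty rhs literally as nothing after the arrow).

ba->; bbb->c; bc->; bca->ca

  | abbc => ab
  | bacac => cac
  | babbabca => bbabca => bbca => bca => ca
  | abca => aca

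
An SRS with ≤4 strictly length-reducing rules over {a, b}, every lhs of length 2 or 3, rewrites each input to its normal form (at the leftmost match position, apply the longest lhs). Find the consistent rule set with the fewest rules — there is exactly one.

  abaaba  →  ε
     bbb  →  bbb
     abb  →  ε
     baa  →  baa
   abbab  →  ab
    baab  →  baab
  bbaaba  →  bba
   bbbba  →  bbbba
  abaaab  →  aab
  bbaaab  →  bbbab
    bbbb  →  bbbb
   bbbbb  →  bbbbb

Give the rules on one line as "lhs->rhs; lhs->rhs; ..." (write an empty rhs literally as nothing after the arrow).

  | abaaba => aba => ε
  | bbb
  | abb => ε
  | baa

aaa->ba; aba->; abb->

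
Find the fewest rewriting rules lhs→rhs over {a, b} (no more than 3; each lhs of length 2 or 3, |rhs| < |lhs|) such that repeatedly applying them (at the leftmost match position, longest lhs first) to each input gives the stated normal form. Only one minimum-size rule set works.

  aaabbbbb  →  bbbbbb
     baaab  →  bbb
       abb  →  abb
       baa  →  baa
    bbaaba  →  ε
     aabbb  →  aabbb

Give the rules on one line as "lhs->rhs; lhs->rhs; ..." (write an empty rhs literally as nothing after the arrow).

  | aaabbbbb => bbbbbb
  | baaab => bbb
  | abb
  | baa

aaa->b; aba->; bba->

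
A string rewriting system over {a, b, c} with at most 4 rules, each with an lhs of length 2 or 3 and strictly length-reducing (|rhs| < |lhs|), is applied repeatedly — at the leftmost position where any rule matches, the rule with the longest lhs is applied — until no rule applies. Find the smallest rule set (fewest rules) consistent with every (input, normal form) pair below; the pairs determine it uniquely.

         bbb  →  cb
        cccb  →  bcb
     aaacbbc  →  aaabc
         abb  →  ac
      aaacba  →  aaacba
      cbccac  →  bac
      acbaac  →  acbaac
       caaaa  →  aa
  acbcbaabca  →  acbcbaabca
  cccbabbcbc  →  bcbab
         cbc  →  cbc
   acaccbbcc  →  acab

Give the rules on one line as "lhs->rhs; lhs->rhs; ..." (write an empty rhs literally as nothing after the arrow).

  | bbb => cb
  | cccb => bcb
  | aaacbbc => aaaccc => aaabc
  | abb => ac

bb->c; caa->; cc->b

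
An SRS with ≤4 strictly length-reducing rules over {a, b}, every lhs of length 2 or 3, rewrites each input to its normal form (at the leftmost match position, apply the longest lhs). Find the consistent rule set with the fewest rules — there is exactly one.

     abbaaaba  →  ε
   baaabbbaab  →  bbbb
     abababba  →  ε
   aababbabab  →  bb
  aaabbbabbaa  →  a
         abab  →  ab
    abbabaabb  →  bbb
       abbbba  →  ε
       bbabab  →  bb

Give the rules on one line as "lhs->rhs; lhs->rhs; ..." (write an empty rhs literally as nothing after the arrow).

  | abbaaaba => aaaaba => aaba => ba => ε
  | baaabbbaab => babbbaab => bbbaab => bbbb
  | abababba => ababba => abba => aa => ε
  | aababbabab => babbabab => bbabab => bbab => bb

aa->; abb->a; ba->; baa->b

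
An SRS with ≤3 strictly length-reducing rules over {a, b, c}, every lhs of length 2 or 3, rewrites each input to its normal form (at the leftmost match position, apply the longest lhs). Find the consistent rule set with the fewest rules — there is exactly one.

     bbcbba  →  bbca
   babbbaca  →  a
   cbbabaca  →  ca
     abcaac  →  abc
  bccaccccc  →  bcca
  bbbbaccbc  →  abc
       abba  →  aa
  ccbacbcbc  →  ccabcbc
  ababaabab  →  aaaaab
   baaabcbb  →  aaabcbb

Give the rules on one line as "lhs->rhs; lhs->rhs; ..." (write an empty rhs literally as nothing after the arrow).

aac->; ac->a; ba->a

  | bbcbba => bbcba => bbca
  | babbbaca => abbbaca => abbaca => abaca => aaca => a
  | cbbabaca => cbabaca => cabaca => caaca => ca
  | abcaac => abc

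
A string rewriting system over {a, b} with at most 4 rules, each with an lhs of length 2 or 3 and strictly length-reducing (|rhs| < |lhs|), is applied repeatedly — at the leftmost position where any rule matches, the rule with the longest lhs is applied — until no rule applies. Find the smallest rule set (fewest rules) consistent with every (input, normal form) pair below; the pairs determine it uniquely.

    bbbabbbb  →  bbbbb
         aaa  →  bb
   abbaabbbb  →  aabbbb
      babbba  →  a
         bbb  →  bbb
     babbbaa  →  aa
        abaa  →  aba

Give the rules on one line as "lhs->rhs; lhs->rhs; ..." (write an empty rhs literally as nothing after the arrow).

  | bbbabbbb => bbbbb
  | aaa => bb
  | abbaabbbb => aabbbb
  | babbba => abba => a

aaa->bb; baa->ba; bab->a; bba->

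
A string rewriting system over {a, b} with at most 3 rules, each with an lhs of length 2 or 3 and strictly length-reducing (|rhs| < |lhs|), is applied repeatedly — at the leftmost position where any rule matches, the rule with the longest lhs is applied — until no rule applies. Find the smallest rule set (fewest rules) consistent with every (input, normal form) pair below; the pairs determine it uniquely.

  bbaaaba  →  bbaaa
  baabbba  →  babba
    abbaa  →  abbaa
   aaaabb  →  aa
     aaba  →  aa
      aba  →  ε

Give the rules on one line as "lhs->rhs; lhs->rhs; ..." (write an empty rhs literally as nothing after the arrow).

aab->a; aba->

  | bbaaaba => bbaaa
  | baabbba => babba
  | abbaa
  | aaaabb => aaab => aa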